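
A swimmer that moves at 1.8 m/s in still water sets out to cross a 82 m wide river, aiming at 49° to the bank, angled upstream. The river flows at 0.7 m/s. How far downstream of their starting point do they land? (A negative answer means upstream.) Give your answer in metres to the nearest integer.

Perpendicular speed = 1.358 m/s; crossing time = 82 / 1.358 = 60.362 s.
Net downstream speed = -0.481 m/s.
Drift = -0.481 × 60.362 = -29.028 m (upstream).

-29 m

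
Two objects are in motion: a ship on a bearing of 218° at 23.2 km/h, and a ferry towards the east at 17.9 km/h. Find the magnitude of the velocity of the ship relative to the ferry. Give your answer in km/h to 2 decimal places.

37.01 km/h

Taking east as x and north as y: ship velocity = (-14.283, -18.282) km/h; ferry velocity = (17.900, 0.000) km/h.
Velocity of ship relative to ferry = (-14.283, -18.282) − (17.900, 0.000) = (-32.183, -18.282) km/h.
Magnitude = |(-32.183, -18.282)| = 37.013 km/h.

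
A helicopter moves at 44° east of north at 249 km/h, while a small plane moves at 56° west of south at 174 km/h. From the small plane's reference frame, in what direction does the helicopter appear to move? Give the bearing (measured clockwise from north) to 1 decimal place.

Taking east as x and north as y: helicopter velocity = (172.970, 179.116) km/h; small plane velocity = (-144.253, -97.300) km/h.
Velocity of helicopter relative to small plane = (172.970, 179.116) − (-144.253, -97.300) = (317.222, 276.415) km/h.
Bearing = atan2(317.22, 276.42) = 48.93° clockwise from north.

048.9°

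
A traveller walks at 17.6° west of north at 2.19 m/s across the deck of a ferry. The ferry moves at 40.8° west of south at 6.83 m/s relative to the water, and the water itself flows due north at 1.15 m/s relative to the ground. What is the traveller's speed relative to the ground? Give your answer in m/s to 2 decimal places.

5.48 m/s

In east/north components (m/s): traveller relative to ferry = (-0.662, 2.087); ferry relative to water = (-4.463, -5.170); water relative to ground = (0.000, 1.150).
Sum = (-5.125, -1.933) m/s.
Speed = |(-5.125, -1.933)| = 5.477 m/s.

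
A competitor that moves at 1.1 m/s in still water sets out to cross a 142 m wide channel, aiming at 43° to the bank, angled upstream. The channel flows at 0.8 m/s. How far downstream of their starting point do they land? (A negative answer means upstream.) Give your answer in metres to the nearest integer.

-1 m

Perpendicular speed = 0.750 m/s; crossing time = 142 / 0.750 = 189.283 s.
Net downstream speed = -0.004 m/s.
Drift = -0.004 × 189.283 = -0.850 m (upstream).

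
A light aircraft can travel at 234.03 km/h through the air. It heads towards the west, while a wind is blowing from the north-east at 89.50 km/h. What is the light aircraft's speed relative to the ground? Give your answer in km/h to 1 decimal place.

Taking east as x and north as y: velocity relative to the air = (-234.030, 0.000) km/h; the air relative to ground = (-63.286, -63.286) km/h.
Velocity relative to ground = (-234.030, 0.000) + (-63.286, -63.286) = (-297.316, -63.286) km/h.
Speed = |(-297.316, -63.286)| = 303.977 km/h.

304.0 km/h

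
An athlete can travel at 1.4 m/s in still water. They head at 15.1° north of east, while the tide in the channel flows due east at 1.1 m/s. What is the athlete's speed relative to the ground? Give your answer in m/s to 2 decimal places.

2.48 m/s

Taking east as x and north as y: velocity relative to the water = (1.352, 0.365) m/s; the water relative to ground = (1.100, 0.000) m/s.
Velocity relative to ground = (1.352, 0.365) + (1.100, 0.000) = (2.452, 0.365) m/s.
Speed = |(2.452, 0.365)| = 2.479 m/s.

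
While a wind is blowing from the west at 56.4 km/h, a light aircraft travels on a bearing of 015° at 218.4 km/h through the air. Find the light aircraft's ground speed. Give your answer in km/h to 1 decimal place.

239.3 km/h

Taking east as x and north as y: velocity relative to the air = (56.526, 210.958) km/h; the air relative to ground = (56.400, 0.000) km/h.
Velocity relative to ground = (56.526, 210.958) + (56.400, 0.000) = (112.926, 210.958) km/h.
Speed = |(112.926, 210.958)| = 239.282 km/h.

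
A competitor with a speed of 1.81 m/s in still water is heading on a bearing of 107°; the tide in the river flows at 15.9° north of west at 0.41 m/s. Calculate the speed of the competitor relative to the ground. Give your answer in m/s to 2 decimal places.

1.40 m/s

Taking east as x and north as y: velocity relative to the water = (1.731, -0.529) m/s; the water relative to ground = (-0.394, 0.112) m/s.
Velocity relative to ground = (1.731, -0.529) + (-0.394, 0.112) = (1.337, -0.417) m/s.
Speed = |(1.337, -0.417)| = 1.400 m/s.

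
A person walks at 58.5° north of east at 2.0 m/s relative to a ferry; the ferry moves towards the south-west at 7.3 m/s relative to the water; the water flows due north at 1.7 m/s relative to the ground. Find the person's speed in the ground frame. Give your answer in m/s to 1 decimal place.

In east/north components (m/s): person relative to ferry = (1.045, 1.705); ferry relative to water = (-5.162, -5.162); water relative to ground = (0.000, 1.700).
Sum = (-4.117, -1.757) m/s.
Speed = |(-4.117, -1.757)| = 4.476 m/s.

4.5 m/s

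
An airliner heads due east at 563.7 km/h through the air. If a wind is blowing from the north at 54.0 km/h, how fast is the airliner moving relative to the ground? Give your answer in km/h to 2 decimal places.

Taking east as x and north as y: velocity relative to the air = (563.700, 0.000) km/h; the air relative to ground = (0.000, -54.000) km/h.
Velocity relative to ground = (563.700, 0.000) + (0.000, -54.000) = (563.700, -54.000) km/h.
Speed = |(563.700, -54.000)| = 566.281 km/h.

566.28 km/h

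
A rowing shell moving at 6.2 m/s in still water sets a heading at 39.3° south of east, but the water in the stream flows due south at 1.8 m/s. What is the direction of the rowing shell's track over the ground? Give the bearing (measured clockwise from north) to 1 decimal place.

Taking east as x and north as y: velocity relative to the water = (4.798, -3.927) m/s; the water relative to ground = (0.000, -1.800) m/s.
Velocity relative to ground = (4.798, -3.927) + (0.000, -1.800) = (4.798, -5.727) m/s.
Bearing = atan2(4.80, -5.73) = 140.05° clockwise from north.

140.0°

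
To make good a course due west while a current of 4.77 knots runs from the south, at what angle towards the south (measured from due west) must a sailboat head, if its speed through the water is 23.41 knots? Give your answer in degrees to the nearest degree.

12°

The current pushes perpendicular to the desired track; the heading must have a component into the current equal to 4.77 knots: 23.41 sin θ = 4.77.
sin θ = 0.2038, so θ = 11.757°.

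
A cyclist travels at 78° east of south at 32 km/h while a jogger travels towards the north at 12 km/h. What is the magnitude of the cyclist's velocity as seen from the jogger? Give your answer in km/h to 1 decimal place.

Taking east as x and north as y: cyclist velocity = (31.301, -6.653) km/h; jogger velocity = (0.000, 12.000) km/h.
Velocity of cyclist relative to jogger = (31.301, -6.653) − (0.000, 12.000) = (31.301, -18.653) km/h.
Magnitude = |(31.301, -18.653)| = 36.437 km/h.

36.4 km/h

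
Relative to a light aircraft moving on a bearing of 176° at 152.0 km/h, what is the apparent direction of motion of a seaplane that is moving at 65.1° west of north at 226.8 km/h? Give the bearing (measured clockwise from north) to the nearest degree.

319°

Taking east as x and north as y: seaplane velocity = (-205.718, 95.491) km/h; light aircraft velocity = (10.603, -151.630) km/h.
Velocity of seaplane relative to light aircraft = (-205.718, 95.491) − (10.603, -151.630) = (-216.321, 247.121) km/h.
Bearing = atan2(-216.32, 247.12) = 318.80° clockwise from north.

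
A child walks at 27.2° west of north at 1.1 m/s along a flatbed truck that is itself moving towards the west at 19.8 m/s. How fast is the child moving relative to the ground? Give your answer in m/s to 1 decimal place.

Taking east as x and north as y: flatbed truck velocity = (-19.800, 0.000) m/s; child velocity relative to flatbed truck = (-0.503, 0.978) m/s.
Velocity relative to ground = (-19.800, 0.000) + (-0.503, 0.978) = (-20.303, 0.978) m/s.
Speed = |(-20.303, 0.978)| = 20.326 m/s.

20.3 m/s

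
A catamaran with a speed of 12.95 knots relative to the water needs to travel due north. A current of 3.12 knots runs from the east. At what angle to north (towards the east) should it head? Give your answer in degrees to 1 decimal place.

13.9°

The current pushes perpendicular to the desired track; the heading must have a component into the current equal to 3.12 knots: 12.95 sin θ = 3.12.
sin θ = 0.2409, so θ = 13.941°.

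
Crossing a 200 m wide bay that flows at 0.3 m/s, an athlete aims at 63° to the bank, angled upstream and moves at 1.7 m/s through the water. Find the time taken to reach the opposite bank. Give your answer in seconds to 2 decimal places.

132.04 s

The component of the athlete's velocity perpendicular to the bank is 1.7 × sin 63° = 1.515 m/s.
The flow acts along the bank and has no component across it.
Time = 200 / 1.515 = 132.038 s.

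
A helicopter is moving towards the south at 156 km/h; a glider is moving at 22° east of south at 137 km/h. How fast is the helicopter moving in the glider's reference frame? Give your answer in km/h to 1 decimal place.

Taking east as x and north as y: helicopter velocity = (0.000, -156.000) km/h; glider velocity = (51.321, -127.024) km/h.
Velocity of helicopter relative to glider = (0.000, -156.000) − (51.321, -127.024) = (-51.321, -28.976) km/h.
Magnitude = |(-51.321, -28.976)| = 58.936 km/h.

58.9 km/h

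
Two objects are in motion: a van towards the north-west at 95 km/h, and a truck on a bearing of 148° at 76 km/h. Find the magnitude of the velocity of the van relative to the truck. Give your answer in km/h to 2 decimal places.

Taking east as x and north as y: van velocity = (-67.175, 67.175) km/h; truck velocity = (40.274, -64.452) km/h.
Velocity of van relative to truck = (-67.175, 67.175) − (40.274, -64.452) = (-107.449, 131.627) km/h.
Magnitude = |(-107.449, 131.627)| = 169.914 km/h.

169.91 km/h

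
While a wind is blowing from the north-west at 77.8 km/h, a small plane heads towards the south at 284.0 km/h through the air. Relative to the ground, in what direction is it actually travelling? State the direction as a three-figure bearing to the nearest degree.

171°

Taking east as x and north as y: velocity relative to the air = (0.000, -284.000) km/h; the air relative to ground = (55.013, -55.013) km/h.
Velocity relative to ground = (0.000, -284.000) + (55.013, -55.013) = (55.013, -339.013) km/h.
Bearing = atan2(55.01, -339.01) = 170.78° clockwise from north.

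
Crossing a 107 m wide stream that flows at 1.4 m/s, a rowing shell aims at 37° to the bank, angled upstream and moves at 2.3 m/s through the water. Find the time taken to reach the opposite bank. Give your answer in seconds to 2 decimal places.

The component of the rowing shell's velocity perpendicular to the bank is 2.3 × sin 37° = 1.384 m/s.
The flow acts along the bank and has no component across it.
Time = 107 / 1.384 = 77.302 s.

77.30 s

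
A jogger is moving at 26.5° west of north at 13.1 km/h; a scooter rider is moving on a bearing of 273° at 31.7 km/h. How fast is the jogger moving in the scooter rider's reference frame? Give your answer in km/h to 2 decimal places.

27.70 km/h

Taking east as x and north as y: jogger velocity = (-5.845, 11.724) km/h; scooter rider velocity = (-31.657, 1.659) km/h.
Velocity of jogger relative to scooter rider = (-5.845, 11.724) − (-31.657, 1.659) = (25.811, 10.065) km/h.
Magnitude = |(25.811, 10.065)| = 27.704 km/h.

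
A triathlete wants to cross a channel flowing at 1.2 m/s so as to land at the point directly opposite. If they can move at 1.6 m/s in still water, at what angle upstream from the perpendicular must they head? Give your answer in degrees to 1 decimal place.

To cancel the current, the upstream component of the triathlete's velocity must equal the flow: 1.6 sin θ = 1.2.
sin θ = 1.2 / 1.6 = 0.7500.
θ = arcsin(0.7500) = 48.590°.

48.6°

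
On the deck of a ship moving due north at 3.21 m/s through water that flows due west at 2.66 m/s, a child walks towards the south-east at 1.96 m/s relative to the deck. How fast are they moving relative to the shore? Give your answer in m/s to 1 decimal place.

2.2 m/s

In east/north components (m/s): child relative to ship = (1.386, -1.386); ship relative to water = (0.000, 3.210); water relative to ground = (-2.660, 0.000).
Sum = (-1.274, 1.824) m/s.
Speed = |(-1.274, 1.824)| = 2.225 m/s.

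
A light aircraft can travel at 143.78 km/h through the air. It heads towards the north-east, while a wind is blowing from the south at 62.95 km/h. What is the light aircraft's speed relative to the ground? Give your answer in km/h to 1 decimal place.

193.5 km/h

Taking east as x and north as y: velocity relative to the air = (101.668, 101.668) km/h; the air relative to ground = (0.000, 62.950) km/h.
Velocity relative to ground = (101.668, 101.668) + (0.000, 62.950) = (101.668, 164.618) km/h.
Speed = |(101.668, 164.618)| = 193.482 km/h.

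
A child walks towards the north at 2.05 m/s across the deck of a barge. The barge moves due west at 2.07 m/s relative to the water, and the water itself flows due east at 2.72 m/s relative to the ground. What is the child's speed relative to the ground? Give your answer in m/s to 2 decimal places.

2.15 m/s

In east/north components (m/s): child relative to barge = (0.000, 2.050); barge relative to water = (-2.070, 0.000); water relative to ground = (2.720, 0.000).
Sum = (0.650, 2.050) m/s.
Speed = |(0.650, 2.050)| = 2.151 m/s.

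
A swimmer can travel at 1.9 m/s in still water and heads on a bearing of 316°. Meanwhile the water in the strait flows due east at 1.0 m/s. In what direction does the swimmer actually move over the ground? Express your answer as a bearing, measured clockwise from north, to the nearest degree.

Taking east as x and north as y: velocity relative to the water = (-1.320, 1.367) m/s; the water relative to ground = (1.000, 0.000) m/s.
Velocity relative to ground = (-1.320, 1.367) + (1.000, 0.000) = (-0.320, 1.367) m/s.
Bearing = atan2(-0.32, 1.37) = 346.83° clockwise from north.

347°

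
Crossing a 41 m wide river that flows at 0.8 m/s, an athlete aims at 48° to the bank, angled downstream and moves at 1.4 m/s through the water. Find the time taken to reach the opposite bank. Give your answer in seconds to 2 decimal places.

The component of the athlete's velocity perpendicular to the bank is 1.4 × sin 48° = 1.040 m/s.
The flow acts along the bank and has no component across it.
Time = 41 / 1.040 = 39.408 s.

39.41 s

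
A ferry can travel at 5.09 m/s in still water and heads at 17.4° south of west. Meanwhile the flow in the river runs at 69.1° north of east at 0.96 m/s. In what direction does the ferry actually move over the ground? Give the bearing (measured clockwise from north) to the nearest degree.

Taking east as x and north as y: velocity relative to the water = (-4.857, -1.522) m/s; the water relative to ground = (0.342, 0.897) m/s.
Velocity relative to ground = (-4.857, -1.522) + (0.342, 0.897) = (-4.515, -0.625) m/s.
Bearing = atan2(-4.51, -0.63) = 262.11° clockwise from north.

262°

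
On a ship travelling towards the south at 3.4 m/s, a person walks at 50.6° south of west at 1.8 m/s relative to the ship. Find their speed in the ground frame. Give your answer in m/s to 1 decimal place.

4.9 m/s

Taking east as x and north as y: ship velocity = (0.000, -3.400) m/s; person velocity relative to ship = (-1.143, -1.391) m/s.
Velocity relative to ground = (0.000, -3.400) + (-1.143, -1.391) = (-1.143, -4.791) m/s.
Speed = |(-1.143, -4.791)| = 4.925 m/s.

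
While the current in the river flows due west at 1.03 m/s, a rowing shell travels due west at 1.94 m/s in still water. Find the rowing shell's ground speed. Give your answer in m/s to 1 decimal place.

3.0 m/s

Taking east as x and north as y: velocity relative to the water = (-1.940, 0.000) m/s; the water relative to ground = (-1.030, 0.000) m/s.
Velocity relative to ground = (-1.940, 0.000) + (-1.030, 0.000) = (-2.970, 0.000) m/s.
Speed = |(-2.970, 0.000)| = 2.970 m/s.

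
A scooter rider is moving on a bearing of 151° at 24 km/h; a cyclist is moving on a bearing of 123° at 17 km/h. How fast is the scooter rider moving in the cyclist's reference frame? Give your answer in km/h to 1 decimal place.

Taking east as x and north as y: scooter rider velocity = (11.635, -20.991) km/h; cyclist velocity = (14.257, -9.259) km/h.
Velocity of scooter rider relative to cyclist = (11.635, -20.991) − (14.257, -9.259) = (-2.622, -11.732) km/h.
Magnitude = |(-2.622, -11.732)| = 12.021 km/h.

12.0 km/h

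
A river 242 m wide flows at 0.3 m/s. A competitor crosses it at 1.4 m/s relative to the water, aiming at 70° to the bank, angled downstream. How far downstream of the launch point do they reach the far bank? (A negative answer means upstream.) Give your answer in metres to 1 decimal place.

143.3 m

Perpendicular speed = 1.316 m/s; crossing time = 242 / 1.316 = 183.951 s.
Net downstream speed = 0.779 m/s.
Drift = 0.779 × 183.951 = 143.266 m (downstream).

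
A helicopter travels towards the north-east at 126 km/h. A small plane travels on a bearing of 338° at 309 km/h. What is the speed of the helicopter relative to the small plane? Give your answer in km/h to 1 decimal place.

284.5 km/h

Taking east as x and north as y: helicopter velocity = (89.095, 89.095) km/h; small plane velocity = (-115.753, 286.500) km/h.
Velocity of helicopter relative to small plane = (89.095, 89.095) − (-115.753, 286.500) = (204.849, -197.404) km/h.
Magnitude = |(204.849, -197.404)| = 284.485 km/h.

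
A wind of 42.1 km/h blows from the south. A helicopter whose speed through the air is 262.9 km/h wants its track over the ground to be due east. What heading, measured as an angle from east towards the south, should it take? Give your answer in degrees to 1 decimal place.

9.2°

The wind pushes perpendicular to the desired track; the heading must have a component into the wind equal to 42.1 km/h: 262.9 sin θ = 42.1.
sin θ = 0.1601, so θ = 9.215°.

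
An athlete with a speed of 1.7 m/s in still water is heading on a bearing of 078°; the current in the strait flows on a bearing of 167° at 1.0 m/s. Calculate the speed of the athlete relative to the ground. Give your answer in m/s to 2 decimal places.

1.99 m/s

Taking east as x and north as y: velocity relative to the water = (1.663, 0.353) m/s; the water relative to ground = (0.225, -0.974) m/s.
Velocity relative to ground = (1.663, 0.353) + (0.225, -0.974) = (1.888, -0.621) m/s.
Speed = |(1.888, -0.621)| = 1.987 m/s.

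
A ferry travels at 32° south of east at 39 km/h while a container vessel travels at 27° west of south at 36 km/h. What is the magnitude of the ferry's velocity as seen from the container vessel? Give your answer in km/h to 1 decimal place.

50.7 km/h

Taking east as x and north as y: ferry velocity = (33.074, -20.667) km/h; container vessel velocity = (-16.344, -32.076) km/h.
Velocity of ferry relative to container vessel = (33.074, -20.667) − (-16.344, -32.076) = (49.418, 11.409) km/h.
Magnitude = |(49.418, 11.409)| = 50.718 km/h.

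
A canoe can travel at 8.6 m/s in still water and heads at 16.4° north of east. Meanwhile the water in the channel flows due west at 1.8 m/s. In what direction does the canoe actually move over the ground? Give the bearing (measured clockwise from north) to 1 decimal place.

069.4°

Taking east as x and north as y: velocity relative to the water = (8.250, 2.428) m/s; the water relative to ground = (-1.800, 0.000) m/s.
Velocity relative to ground = (8.250, 2.428) + (-1.800, 0.000) = (6.450, 2.428) m/s.
Bearing = atan2(6.45, 2.43) = 69.37° clockwise from north.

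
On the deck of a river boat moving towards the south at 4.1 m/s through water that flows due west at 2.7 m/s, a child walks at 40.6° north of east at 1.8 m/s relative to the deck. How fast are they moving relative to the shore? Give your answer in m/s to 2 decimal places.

In east/north components (m/s): child relative to river boat = (1.367, 1.171); river boat relative to water = (0.000, -4.100); water relative to ground = (-2.700, 0.000).
Sum = (-1.333, -2.929) m/s.
Speed = |(-1.333, -2.929)| = 3.218 m/s.

3.22 m/s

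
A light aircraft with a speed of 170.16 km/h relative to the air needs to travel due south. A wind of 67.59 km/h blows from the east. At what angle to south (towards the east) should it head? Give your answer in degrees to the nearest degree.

23°

The wind pushes perpendicular to the desired track; the heading must have a component into the wind equal to 67.59 km/h: 170.16 sin θ = 67.59.
sin θ = 0.3972, so θ = 23.404°.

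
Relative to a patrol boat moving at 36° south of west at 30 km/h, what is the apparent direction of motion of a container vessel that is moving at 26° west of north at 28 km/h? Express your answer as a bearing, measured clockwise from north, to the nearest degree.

016°

Taking east as x and north as y: container vessel velocity = (-12.274, 25.166) km/h; patrol boat velocity = (-24.271, -17.634) km/h.
Velocity of container vessel relative to patrol boat = (-12.274, 25.166) − (-24.271, -17.634) = (11.996, 42.800) km/h.
Bearing = atan2(12.00, 42.80) = 15.66° clockwise from north.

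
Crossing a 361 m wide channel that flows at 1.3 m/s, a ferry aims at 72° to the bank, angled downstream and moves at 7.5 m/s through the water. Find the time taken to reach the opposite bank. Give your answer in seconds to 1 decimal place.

50.6 s

The component of the ferry's velocity perpendicular to the bank is 7.5 × sin 72° = 7.133 m/s.
The current is parallel to the bank, so it does not affect the crossing time.
Time = 361 / 7.133 = 50.610 s.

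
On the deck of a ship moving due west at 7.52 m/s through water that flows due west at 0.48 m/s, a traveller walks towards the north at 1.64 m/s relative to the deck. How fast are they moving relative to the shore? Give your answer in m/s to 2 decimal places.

In east/north components (m/s): traveller relative to ship = (0.000, 1.640); ship relative to water = (-7.520, 0.000); water relative to ground = (-0.480, 0.000).
Sum = (-8.000, 1.640) m/s.
Speed = |(-8.000, 1.640)| = 8.166 m/s.

8.17 m/s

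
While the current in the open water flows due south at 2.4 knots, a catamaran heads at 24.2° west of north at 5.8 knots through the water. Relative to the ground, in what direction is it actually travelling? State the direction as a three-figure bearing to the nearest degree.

Taking east as x and north as y: velocity relative to the water = (-2.378, 5.290) knots; the water relative to ground = (0.000, -2.400) knots.
Velocity relative to ground = (-2.378, 5.290) + (0.000, -2.400) = (-2.378, 2.890) knots.
Bearing = atan2(-2.38, 2.89) = 320.56° clockwise from north.

321°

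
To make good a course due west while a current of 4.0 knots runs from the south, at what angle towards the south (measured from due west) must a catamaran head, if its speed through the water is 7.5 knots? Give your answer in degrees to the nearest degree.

The current pushes perpendicular to the desired track; the heading must have a component into the current equal to 4.0 knots: 7.5 sin θ = 4.0.
sin θ = 0.5333, so θ = 32.231°.

32°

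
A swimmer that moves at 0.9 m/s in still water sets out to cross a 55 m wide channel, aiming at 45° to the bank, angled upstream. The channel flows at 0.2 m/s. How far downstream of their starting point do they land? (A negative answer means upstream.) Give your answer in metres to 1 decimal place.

-37.7 m

Perpendicular speed = 0.636 m/s; crossing time = 55 / 0.636 = 86.424 s.
Net downstream speed = -0.436 m/s.
Drift = -0.436 × 86.424 = -37.715 m (upstream).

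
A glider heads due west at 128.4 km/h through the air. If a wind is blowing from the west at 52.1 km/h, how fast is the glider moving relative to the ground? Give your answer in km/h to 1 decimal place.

Taking east as x and north as y: velocity relative to the air = (-128.400, 0.000) km/h; the air relative to ground = (52.100, 0.000) km/h.
Velocity relative to ground = (-128.400, 0.000) + (52.100, 0.000) = (-76.300, 0.000) km/h.
Speed = |(-76.300, 0.000)| = 76.300 km/h.

76.3 km/h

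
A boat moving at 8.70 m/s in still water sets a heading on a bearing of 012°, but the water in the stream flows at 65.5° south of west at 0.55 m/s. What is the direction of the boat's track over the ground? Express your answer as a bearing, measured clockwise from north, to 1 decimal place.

011.2°

Taking east as x and north as y: velocity relative to the water = (1.809, 8.510) m/s; the water relative to ground = (-0.228, -0.500) m/s.
Velocity relative to ground = (1.809, 8.510) + (-0.228, -0.500) = (1.581, 8.009) m/s.
Bearing = atan2(1.58, 8.01) = 11.16° clockwise from north.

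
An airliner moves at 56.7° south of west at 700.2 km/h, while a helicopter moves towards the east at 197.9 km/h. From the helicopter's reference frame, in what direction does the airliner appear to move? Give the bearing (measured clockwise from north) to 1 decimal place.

Taking east as x and north as y: airliner velocity = (-384.426, -585.232) km/h; helicopter velocity = (197.900, 0.000) km/h.
Velocity of airliner relative to helicopter = (-384.426, -585.232) − (197.900, 0.000) = (-582.326, -585.232) km/h.
Bearing = atan2(-582.33, -585.23) = 224.86° clockwise from north.

224.9°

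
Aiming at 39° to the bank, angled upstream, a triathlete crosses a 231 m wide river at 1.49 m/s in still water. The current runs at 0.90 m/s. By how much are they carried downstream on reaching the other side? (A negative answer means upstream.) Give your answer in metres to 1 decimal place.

-63.5 m

Perpendicular speed = 0.938 m/s; crossing time = 231 / 0.938 = 246.351 s.
Net downstream speed = -0.258 m/s.
Drift = -0.258 × 246.351 = -63.546 m (upstream).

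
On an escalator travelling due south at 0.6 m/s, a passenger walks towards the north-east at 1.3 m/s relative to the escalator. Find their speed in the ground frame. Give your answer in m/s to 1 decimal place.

1.0 m/s

Taking east as x and north as y: escalator velocity = (0.000, -0.600) m/s; passenger velocity relative to escalator = (0.919, 0.919) m/s.
Velocity relative to ground = (0.000, -0.600) + (0.919, 0.919) = (0.919, 0.319) m/s.
Speed = |(0.919, 0.319)| = 0.973 m/s.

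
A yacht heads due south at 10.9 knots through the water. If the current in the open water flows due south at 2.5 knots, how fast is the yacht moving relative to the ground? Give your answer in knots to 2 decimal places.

Taking east as x and north as y: velocity relative to the water = (0.000, -10.900) knots; the water relative to ground = (0.000, -2.500) knots.
Velocity relative to ground = (0.000, -10.900) + (0.000, -2.500) = (0.000, -13.400) knots.
Speed = |(0.000, -13.400)| = 13.400 knots.

13.40 knots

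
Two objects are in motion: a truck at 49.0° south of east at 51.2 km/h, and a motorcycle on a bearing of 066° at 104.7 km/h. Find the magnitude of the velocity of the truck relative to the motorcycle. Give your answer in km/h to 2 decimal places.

102.22 km/h

Taking east as x and north as y: truck velocity = (33.590, -38.641) km/h; motorcycle velocity = (95.648, 42.585) km/h.
Velocity of truck relative to motorcycle = (33.590, -38.641) − (95.648, 42.585) = (-62.058, -81.226) km/h.
Magnitude = |(-62.058, -81.226)| = 102.220 km/h.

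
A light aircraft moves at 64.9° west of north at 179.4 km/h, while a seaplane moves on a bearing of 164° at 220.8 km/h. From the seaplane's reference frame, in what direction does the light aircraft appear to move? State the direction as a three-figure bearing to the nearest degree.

322°

Taking east as x and north as y: light aircraft velocity = (-162.459, 76.101) km/h; seaplane velocity = (60.861, -212.247) km/h.
Velocity of light aircraft relative to seaplane = (-162.459, 76.101) − (60.861, -212.247) = (-223.320, 288.348) km/h.
Bearing = atan2(-223.32, 288.35) = 322.24° clockwise from north.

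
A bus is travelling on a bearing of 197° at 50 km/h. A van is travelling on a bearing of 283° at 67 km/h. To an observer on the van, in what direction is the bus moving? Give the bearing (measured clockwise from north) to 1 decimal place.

Taking east as x and north as y: bus velocity = (-14.619, -47.815) km/h; van velocity = (-65.283, 15.072) km/h.
Velocity of bus relative to van = (-14.619, -47.815) − (-65.283, 15.072) = (50.664, -62.887) km/h.
Bearing = atan2(50.66, -62.89) = 141.14° clockwise from north.

141.1°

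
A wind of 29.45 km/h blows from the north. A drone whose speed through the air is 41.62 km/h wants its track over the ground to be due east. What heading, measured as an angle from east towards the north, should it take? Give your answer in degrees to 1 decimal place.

The wind pushes perpendicular to the desired track; the heading must have a component into the wind equal to 29.45 km/h: 41.62 sin θ = 29.45.
sin θ = 0.7076, so θ = 45.039°.

45.0°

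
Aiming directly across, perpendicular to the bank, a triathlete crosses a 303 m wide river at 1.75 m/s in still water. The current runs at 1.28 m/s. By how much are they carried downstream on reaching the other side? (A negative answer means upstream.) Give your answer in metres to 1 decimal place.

Perpendicular speed = 1.750 m/s; crossing time = 303 / 1.750 = 173.143 s.
Net downstream speed = 1.280 m/s.
Drift = 1.280 × 173.143 = 221.623 m (downstream).

221.6 m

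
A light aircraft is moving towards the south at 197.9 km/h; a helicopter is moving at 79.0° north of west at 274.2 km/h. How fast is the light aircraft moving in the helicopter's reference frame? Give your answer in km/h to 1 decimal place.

470.0 km/h

Taking east as x and north as y: light aircraft velocity = (0.000, -197.900) km/h; helicopter velocity = (-52.320, 269.162) km/h.
Velocity of light aircraft relative to helicopter = (0.000, -197.900) − (-52.320, 269.162) = (52.320, -467.062) km/h.
Magnitude = |(52.320, -467.062)| = 469.983 km/h.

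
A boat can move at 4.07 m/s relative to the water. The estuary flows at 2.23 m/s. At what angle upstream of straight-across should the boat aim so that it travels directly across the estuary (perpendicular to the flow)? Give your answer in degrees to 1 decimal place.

33.2°

To cancel the current, the upstream component of the boat's velocity must equal the flow: 4.07 sin θ = 2.23.
sin θ = 2.23 / 4.07 = 0.5479.
θ = arcsin(0.5479) = 33.224°.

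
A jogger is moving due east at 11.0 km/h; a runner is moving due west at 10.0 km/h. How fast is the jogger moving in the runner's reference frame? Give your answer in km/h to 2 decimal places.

21.00 km/h

Taking east as x and north as y: jogger velocity = (11.000, 0.000) km/h; runner velocity = (-10.000, 0.000) km/h.
Velocity of jogger relative to runner = (11.000, 0.000) − (-10.000, 0.000) = (21.000, 0.000) km/h.
Magnitude = |(21.000, 0.000)| = 21.000 km/h.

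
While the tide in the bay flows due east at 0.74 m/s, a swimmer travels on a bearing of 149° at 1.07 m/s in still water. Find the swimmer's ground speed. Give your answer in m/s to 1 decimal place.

Taking east as x and north as y: velocity relative to the water = (0.551, -0.917) m/s; the water relative to ground = (0.740, 0.000) m/s.
Velocity relative to ground = (0.551, -0.917) + (0.740, 0.000) = (1.291, -0.917) m/s.
Speed = |(1.291, -0.917)| = 1.584 m/s.

1.6 m/s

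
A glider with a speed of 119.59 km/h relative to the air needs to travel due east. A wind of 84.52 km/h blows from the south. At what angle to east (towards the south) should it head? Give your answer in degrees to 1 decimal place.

The wind pushes perpendicular to the desired track; the heading must have a component into the wind equal to 84.52 km/h: 119.59 sin θ = 84.52.
sin θ = 0.7067, so θ = 44.971°.

45.0°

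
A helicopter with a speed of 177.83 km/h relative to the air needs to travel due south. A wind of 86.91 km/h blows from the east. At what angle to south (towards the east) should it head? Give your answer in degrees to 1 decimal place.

29.3°

The wind pushes perpendicular to the desired track; the heading must have a component into the wind equal to 86.91 km/h: 177.83 sin θ = 86.91.
sin θ = 0.4887, so θ = 29.257°.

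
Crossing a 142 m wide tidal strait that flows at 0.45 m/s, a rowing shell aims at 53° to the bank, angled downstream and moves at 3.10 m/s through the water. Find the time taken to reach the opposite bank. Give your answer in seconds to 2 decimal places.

57.36 s

The component of the rowing shell's velocity perpendicular to the bank is 3.10 × sin 53° = 2.476 m/s.
The current is parallel to the bank, so it does not affect the crossing time.
Time = 142 / 2.476 = 57.356 s.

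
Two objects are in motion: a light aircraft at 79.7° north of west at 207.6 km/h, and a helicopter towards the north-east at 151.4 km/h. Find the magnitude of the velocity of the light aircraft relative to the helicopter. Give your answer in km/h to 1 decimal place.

Taking east as x and north as y: light aircraft velocity = (-37.119, 204.255) km/h; helicopter velocity = (107.056, 107.056) km/h.
Velocity of light aircraft relative to helicopter = (-37.119, 204.255) − (107.056, 107.056) = (-144.175, 97.199) km/h.
Magnitude = |(-144.175, 97.199)| = 173.879 km/h.

173.9 km/h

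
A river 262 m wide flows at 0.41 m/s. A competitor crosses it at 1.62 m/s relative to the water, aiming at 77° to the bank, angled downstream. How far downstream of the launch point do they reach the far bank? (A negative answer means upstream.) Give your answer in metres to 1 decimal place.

128.5 m

Perpendicular speed = 1.578 m/s; crossing time = 262 / 1.578 = 165.983 s.
Net downstream speed = 0.774 m/s.
Drift = 0.774 × 165.983 = 128.540 m (downstream).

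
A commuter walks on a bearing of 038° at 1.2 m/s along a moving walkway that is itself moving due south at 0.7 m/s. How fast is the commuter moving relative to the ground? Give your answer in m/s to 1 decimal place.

0.8 m/s

Taking east as x and north as y: moving walkway velocity = (0.000, -0.700) m/s; commuter velocity relative to moving walkway = (0.739, 0.946) m/s.
Velocity relative to ground = (0.000, -0.700) + (0.739, 0.946) = (0.739, 0.246) m/s.
Speed = |(0.739, 0.246)| = 0.779 m/s.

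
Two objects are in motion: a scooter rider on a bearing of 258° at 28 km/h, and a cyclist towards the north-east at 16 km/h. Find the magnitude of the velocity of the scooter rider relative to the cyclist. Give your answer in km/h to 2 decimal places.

Taking east as x and north as y: scooter rider velocity = (-27.388, -5.822) km/h; cyclist velocity = (11.314, 11.314) km/h.
Velocity of scooter rider relative to cyclist = (-27.388, -5.822) − (11.314, 11.314) = (-38.702, -17.135) km/h.
Magnitude = |(-38.702, -17.135)| = 42.326 km/h.

42.33 km/h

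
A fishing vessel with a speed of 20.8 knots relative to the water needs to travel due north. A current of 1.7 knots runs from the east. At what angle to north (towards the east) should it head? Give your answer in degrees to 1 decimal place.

The current pushes perpendicular to the desired track; the heading must have a component into the current equal to 1.7 knots: 20.8 sin θ = 1.7.
sin θ = 0.0817, so θ = 4.688°.

4.7°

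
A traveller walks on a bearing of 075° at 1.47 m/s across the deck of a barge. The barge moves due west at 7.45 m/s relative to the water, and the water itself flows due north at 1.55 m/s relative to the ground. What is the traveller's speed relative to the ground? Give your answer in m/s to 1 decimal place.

In east/north components (m/s): traveller relative to barge = (1.420, 0.380); barge relative to water = (-7.450, 0.000); water relative to ground = (0.000, 1.550).
Sum = (-6.030, 1.930) m/s.
Speed = |(-6.030, 1.930)| = 6.332 m/s.

6.3 m/s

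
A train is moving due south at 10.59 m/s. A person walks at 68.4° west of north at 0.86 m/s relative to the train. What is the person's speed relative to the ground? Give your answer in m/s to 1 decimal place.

10.3 m/s

Taking east as x and north as y: train velocity = (0.000, -10.590) m/s; person velocity relative to train = (-0.800, 0.317) m/s.
Velocity relative to ground = (0.000, -10.590) + (-0.800, 0.317) = (-0.800, -10.273) m/s.
Speed = |(-0.800, -10.273)| = 10.304 m/s.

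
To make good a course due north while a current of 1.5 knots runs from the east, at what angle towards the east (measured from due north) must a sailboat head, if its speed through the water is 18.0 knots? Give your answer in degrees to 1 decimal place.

The current pushes perpendicular to the desired track; the heading must have a component into the current equal to 1.5 knots: 18.0 sin θ = 1.5.
sin θ = 0.0833, so θ = 4.780°.

4.8°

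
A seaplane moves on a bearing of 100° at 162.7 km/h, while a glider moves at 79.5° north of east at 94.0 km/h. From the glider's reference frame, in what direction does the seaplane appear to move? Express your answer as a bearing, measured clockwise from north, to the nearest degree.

130°

Taking east as x and north as y: seaplane velocity = (160.228, -28.253) km/h; glider velocity = (17.130, 92.426) km/h.
Velocity of seaplane relative to glider = (160.228, -28.253) − (17.130, 92.426) = (143.098, -120.679) km/h.
Bearing = atan2(143.10, -120.68) = 130.14° clockwise from north.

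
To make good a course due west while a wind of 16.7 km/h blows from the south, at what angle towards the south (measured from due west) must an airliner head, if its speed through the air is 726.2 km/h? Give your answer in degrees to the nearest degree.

1°

The wind pushes perpendicular to the desired track; the heading must have a component into the wind equal to 16.7 km/h: 726.2 sin θ = 16.7.
sin θ = 0.0230, so θ = 1.318°.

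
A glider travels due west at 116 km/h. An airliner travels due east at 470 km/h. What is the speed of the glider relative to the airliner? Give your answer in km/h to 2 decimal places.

Taking east as x and north as y: glider velocity = (-116.000, 0.000) km/h; airliner velocity = (470.000, 0.000) km/h.
Velocity of glider relative to airliner = (-116.000, 0.000) − (470.000, 0.000) = (-586.000, 0.000) km/h.
Magnitude = |(-586.000, 0.000)| = 586.000 km/h.

586.00 km/h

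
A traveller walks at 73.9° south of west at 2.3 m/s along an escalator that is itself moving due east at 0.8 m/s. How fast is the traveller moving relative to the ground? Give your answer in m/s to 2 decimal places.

2.22 m/s

Taking east as x and north as y: escalator velocity = (0.800, 0.000) m/s; traveller velocity relative to escalator = (-0.638, -2.210) m/s.
Velocity relative to ground = (0.800, 0.000) + (-0.638, -2.210) = (0.162, -2.210) m/s.
Speed = |(0.162, -2.210)| = 2.216 m/s.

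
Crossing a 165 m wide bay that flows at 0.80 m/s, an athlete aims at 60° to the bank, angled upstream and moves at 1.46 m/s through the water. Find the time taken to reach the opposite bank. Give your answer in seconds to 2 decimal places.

The component of the athlete's velocity perpendicular to the bank is 1.46 × sin 60° = 1.264 m/s.
The flow acts along the bank and has no component across it.
Time = 165 / 1.264 = 130.497 s.

130.50 s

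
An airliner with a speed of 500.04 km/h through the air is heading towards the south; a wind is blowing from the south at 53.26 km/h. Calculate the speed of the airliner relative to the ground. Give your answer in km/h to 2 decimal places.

Taking east as x and north as y: velocity relative to the air = (0.000, -500.040) km/h; the air relative to ground = (0.000, 53.260) km/h.
Velocity relative to ground = (0.000, -500.040) + (0.000, 53.260) = (0.000, -446.780) km/h.
Speed = |(0.000, -446.780)| = 446.780 km/h.

446.78 km/h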